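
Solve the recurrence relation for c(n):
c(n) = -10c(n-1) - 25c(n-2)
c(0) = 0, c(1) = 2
Characteristic equation: x² + 10x + 25 = 0, which is (x - (-5))².
Repeated root r = -5.
General solution: c(n) = (A + Bn)·(-5)^n.
From c(0) = 0: A = 0.
From c(1) = 2: (A + B)·(-5) = 2 ⇒ B = - \frac{2}{5}.
So c(n) = \left(- \frac{2 n}{5}\right) \cdot (-5)^n.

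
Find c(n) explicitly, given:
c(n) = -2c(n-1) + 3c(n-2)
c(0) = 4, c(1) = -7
Characteristic equation: x² + 2x - 3 = 0, which factors as (x - (-3))(x - (1)) = 0.
Roots r₁ = -3, r₂ = 1 (distinct).
General solution: c(n) = A·(-3)^n + B·(1)^n.
From c(0) = 4: A + B = 4.
From c(1) = -7: -3A + B = -7.
Solving: A = \frac{11}{4}, B = \frac{5}{4}.
So c(n) = \frac{11 \left(-3\right)^{n}}{4} + \frac{5}{4}.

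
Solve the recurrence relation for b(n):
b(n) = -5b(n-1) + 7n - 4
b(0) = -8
First-order linear with linear forcing.
Homogeneous solution: b_h(n) = A·(-5)^n.
Try particular b_p(n) = pn + q. Substituting:
  pn + q = -5(p(n-1) + q) + 7n - 4.
Matching the n-coefficient: p = -5p + 7 ⇒ p = \frac{7}{6}.
Matching constants: q = 5p - 5q - 4 ⇒ q = \frac{11}{36}.
General: b(n) = A·(-5)^n + \frac{7 n}{6} + \frac{11}{36}.
Apply b(0) = -8: A + \frac{11}{36} = -8 ⇒ A = - \frac{299}{36}.
So b(n) = - \frac{299 \left(-5\right)^{n}}{36} + \frac{7 n}{6} + \frac{11}{36}.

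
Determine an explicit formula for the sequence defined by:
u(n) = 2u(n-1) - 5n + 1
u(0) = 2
First-order linear with linear forcing.
Homogeneous solution: u_h(n) = A·(2)^n.
Try particular u_p(n) = pn + q. Substituting:
  pn + q = 2(p(n-1) + q) - 5n + 1.
Matching the n-coefficient: p = 2p - 5 ⇒ p = 5.
Matching constants: q = -2p + 2q + 1 ⇒ q = 9.
General: u(n) = A·(2)^n + 5 n + 9.
Apply u(0) = 2: A + 9 = 2 ⇒ A = -7.
So u(n) = - 7 \cdot 2^{n} + 5 n + 9.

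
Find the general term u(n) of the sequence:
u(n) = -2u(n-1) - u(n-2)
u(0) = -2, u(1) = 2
Characteristic equation: x² + 2x + 1 = 0, which is (x - (-1))².
Repeated root r = -1.
General solution: u(n) = (A + Bn)·(-1)^n.
From u(0) = -2: A = -2.
From u(1) = 2: (A + B)·(-1) = 2 ⇒ B = 0.
So u(n) = \left(-2\right) \cdot (-1)^n.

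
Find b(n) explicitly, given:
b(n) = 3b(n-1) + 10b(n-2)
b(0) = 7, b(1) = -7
Characteristic equation: x² - 3x - 10 = 0, which factors as (x - (5))(x - (-2)) = 0.
Roots r₁ = 5, r₂ = -2 (distinct).
General solution: b(n) = A·(5)^n + B·(-2)^n.
From b(0) = 7: A + B = 7.
From b(1) = -7: 5A - 2B = -7.
Solving: A = 1, B = 6.
So b(n) = 6 \left(-2\right)^{n} + 5^{n}.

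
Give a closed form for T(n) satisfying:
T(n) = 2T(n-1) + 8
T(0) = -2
First-order linear non-homogeneous.
Homogeneous solution: T_h(n) = A·(2)^n.
Try constant particular solution T_p = K: K = 2K + 8 ⇒ K = -8.
General: T(n) = A·(2)^n - 8.
Apply T(0) = -2: A - 8 = -2 ⇒ A = 6.
So T(n) = 6 \cdot 2^{n} - 8.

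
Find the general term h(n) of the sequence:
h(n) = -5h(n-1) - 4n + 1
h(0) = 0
First-order linear with linear forcing.
Homogeneous solution: h_h(n) = A·(-5)^n.
Try particular h_p(n) = pn + q. Substituting:
  pn + q = -5(p(n-1) + q) - 4n + 1.
Matching the n-coefficient: p = -5p - 4 ⇒ p = - \frac{2}{3}.
Matching constants: q = 5p - 5q + 1 ⇒ q = - \frac{7}{18}.
General: h(n) = A·(-5)^n - \frac{2 n}{3} - \frac{7}{18}.
Apply h(0) = 0: A - \frac{7}{18} = 0 ⇒ A = \frac{7}{18}.
So h(n) = \frac{7 \left(-5\right)^{n}}{18} - \frac{2 n}{3} - \frac{7}{18}.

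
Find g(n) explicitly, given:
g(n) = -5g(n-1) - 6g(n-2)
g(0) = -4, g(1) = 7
Characteristic equation: x² + 5x + 6 = 0, which factors as (x - (-3))(x - (-2)) = 0.
Roots r₁ = -3, r₂ = -2 (distinct).
General solution: g(n) = A·(-3)^n + B·(-2)^n.
From g(0) = -4: A + B = -4.
From g(1) = 7: -3A - 2B = 7.
Solving: A = 1, B = -5.
So g(n) = - 5 \left(-2\right)^{n} + \left(-3\right)^{n}.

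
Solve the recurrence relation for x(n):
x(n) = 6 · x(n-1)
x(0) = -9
Pure geometric recurrence with ratio 6.
By induction x(n) = x(0) · (6)^n = - 9 \cdot 6^{n}.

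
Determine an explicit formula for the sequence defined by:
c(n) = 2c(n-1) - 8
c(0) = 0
First-order linear non-homogeneous.
Homogeneous solution: c_h(n) = A·(2)^n.
Try constant particular solution c_p = K: K = 2K - 8 ⇒ K = 8.
General: c(n) = A·(2)^n + 8.
Apply c(0) = 0: A + 8 = 0 ⇒ A = -8.
So c(n) = 8 - 8 \cdot 2^{n}.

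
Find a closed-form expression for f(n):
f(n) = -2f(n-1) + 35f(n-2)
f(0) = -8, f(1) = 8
Characteristic equation: x² + 2x - 35 = 0, which factors as (x - (-7))(x - (5)) = 0.
Roots r₁ = -7, r₂ = 5 (distinct).
General solution: f(n) = A·(-7)^n + B·(5)^n.
From f(0) = -8: A + B = -8.
From f(1) = 8: -7A + 5B = 8.
Solving: A = -4, B = -4.
So f(n) = - 4 \left(-7\right)^{n} - 4 \cdot 5^{n}.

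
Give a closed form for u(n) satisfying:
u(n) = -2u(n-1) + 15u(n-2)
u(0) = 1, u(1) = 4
Characteristic equation: x² + 2x - 15 = 0, which factors as (x - (-5))(x - (3)) = 0.
Roots r₁ = -5, r₂ = 3 (distinct).
General solution: u(n) = A·(-5)^n + B·(3)^n.
From u(0) = 1: A + B = 1.
From u(1) = 4: -5A + 3B = 4.
Solving: A = - \frac{1}{8}, B = \frac{9}{8}.
So u(n) = - \frac{\left(-5\right)^{n}}{8} + \frac{9 \cdot 3^{n}}{8}.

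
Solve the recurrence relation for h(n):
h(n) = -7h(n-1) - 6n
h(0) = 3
First-order linear with linear forcing.
Homogeneous solution: h_h(n) = A·(-7)^n.
Try particular h_p(n) = pn + q. Substituting:
  pn + q = -7(p(n-1) + q) - 6n.
Matching the n-coefficient: p = -7p - 6 ⇒ p = - \frac{3}{4}.
Matching constants: q = 7p - 7q ⇒ q = - \frac{21}{32}.
General: h(n) = A·(-7)^n - \frac{3 n}{4} - \frac{21}{32}.
Apply h(0) = 3: A - \frac{21}{32} = 3 ⇒ A = \frac{117}{32}.
So h(n) = \frac{117 \left(-7\right)^{n}}{32} - \frac{3 n}{4} - \frac{21}{32}.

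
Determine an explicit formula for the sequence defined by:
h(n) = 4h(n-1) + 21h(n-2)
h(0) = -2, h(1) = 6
Characteristic equation: x² - 4x - 21 = 0, which factors as (x - (-3))(x - (7)) = 0.
Roots r₁ = -3, r₂ = 7 (distinct).
General solution: h(n) = A·(-3)^n + B·(7)^n.
From h(0) = -2: A + B = -2.
From h(1) = 6: -3A + 7B = 6.
Solving: A = -2, B = 0.
So h(n) = - 2 \left(-3\right)^{n}.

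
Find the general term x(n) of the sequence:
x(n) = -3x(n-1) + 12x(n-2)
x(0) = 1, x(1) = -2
Characteristic equation: x² + 3x - 12 = 0.
Discriminant Δ = (-3)² + 4·(12) = 57.
Roots r₁,₂ = (-3 ± √57)/2, so r₁ = - \frac{3}{2} + \frac{\sqrt{57}}{2}, r₂ = - \frac{\sqrt{57}}{2} - \frac{3}{2}.
General solution: x(n) = A·r₁^n + B·r₂^n.
From the initial conditions, A + B = 1 and r₁A + r₂B = -2.
Since r₁ - r₂ = √57: A = (-2 - (1)r₂)/√57 = \frac{1}{2} - \frac{\sqrt{57}}{114}, and B = 1 - A = \frac{\sqrt{57}}{114} + \frac{1}{2}.
So x(n) = \left(\frac{1}{2} - \frac{\sqrt{57}}{114}\right)\left(- \frac{3}{2} + \frac{\sqrt{57}}{2}\right)^n + \left(\frac{\sqrt{57}}{114} + \frac{1}{2}\right)\left(- \frac{\sqrt{57}}{2} - \frac{3}{2}\right)^n.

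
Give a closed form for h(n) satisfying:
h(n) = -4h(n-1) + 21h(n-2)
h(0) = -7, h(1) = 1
Characteristic equation: x² + 4x - 21 = 0, which factors as (x - (3))(x - (-7)) = 0.
Roots r₁ = 3, r₂ = -7 (distinct).
General solution: h(n) = A·(3)^n + B·(-7)^n.
From h(0) = -7: A + B = -7.
From h(1) = 1: 3A - 7B = 1.
Solving: A = - \frac{24}{5}, B = - \frac{11}{5}.
So h(n) = - \frac{11 \left(-7\right)^{n}}{5} - \frac{24 \cdot 3^{n}}{5}.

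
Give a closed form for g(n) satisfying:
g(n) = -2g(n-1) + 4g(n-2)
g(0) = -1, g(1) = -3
Characteristic equation: x² + 2x - 4 = 0.
Discriminant Δ = (-2)² + 4·(4) = 20.
Roots r₁,₂ = (-2 ± √20)/2, so r₁ = -1 + \sqrt{5}, r₂ = - \sqrt{5} - 1.
General solution: g(n) = A·r₁^n + B·r₂^n.
From the initial conditions, A + B = -1 and r₁A + r₂B = -3.
Since r₁ - r₂ = √20: A = (-3 - (-1)r₂)/√20 = - \frac{2 \sqrt{5}}{5} - \frac{1}{2}, and B = -1 - A = - \frac{1}{2} + \frac{2 \sqrt{5}}{5}.
So g(n) = \left(- \frac{2 \sqrt{5}}{5} - \frac{1}{2}\right)\left(-1 + \sqrt{5}\right)^n + \left(- \frac{1}{2} + \frac{2 \sqrt{5}}{5}\right)\left(- \sqrt{5} - 1\right)^n.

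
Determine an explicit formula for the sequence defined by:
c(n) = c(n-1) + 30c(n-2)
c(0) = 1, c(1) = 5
Characteristic equation: x² - x - 30 = 0, which factors as (x - (6))(x - (-5)) = 0.
Roots r₁ = 6, r₂ = -5 (distinct).
General solution: c(n) = A·(6)^n + B·(-5)^n.
From c(0) = 1: A + B = 1.
From c(1) = 5: 6A - 5B = 5.
Solving: A = \frac{10}{11}, B = \frac{1}{11}.
So c(n) = \frac{\left(-5\right)^{n}}{11} + \frac{10 \cdot 6^{n}}{11}.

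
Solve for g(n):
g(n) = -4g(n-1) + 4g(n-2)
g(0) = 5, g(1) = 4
Characteristic equation: x² + 4x - 4 = 0.
Discriminant Δ = (-4)² + 4·(4) = 32.
Roots r₁,₂ = (-4 ± √32)/2, so r₁ = -2 + 2 \sqrt{2}, r₂ = - 2 \sqrt{2} - 2.
General solution: g(n) = A·r₁^n + B·r₂^n.
From the initial conditions, A + B = 5 and r₁A + r₂B = 4.
Since r₁ - r₂ = √32: A = (4 - (5)r₂)/√32 = \frac{7 \sqrt{2}}{4} + \frac{5}{2}, and B = 5 - A = \frac{5}{2} - \frac{7 \sqrt{2}}{4}.
So g(n) = \left(\frac{7 \sqrt{2}}{4} + \frac{5}{2}\right)\left(-2 + 2 \sqrt{2}\right)^n + \left(\frac{5}{2} - \frac{7 \sqrt{2}}{4}\right)\left(- 2 \sqrt{2} - 2\right)^n.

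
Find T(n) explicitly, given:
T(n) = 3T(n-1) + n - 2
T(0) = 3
First-order linear with linear forcing.
Homogeneous solution: T_h(n) = A·(3)^n.
Try particular T_p(n) = pn + q. Substituting:
  pn + q = 3(p(n-1) + q) + n - 2.
Matching the n-coefficient: p = 3p + 1 ⇒ p = - \frac{1}{2}.
Matching constants: q = -3p + 3q - 2 ⇒ q = \frac{1}{4}.
General: T(n) = A·(3)^n - \frac{n}{2} + \frac{1}{4}.
Apply T(0) = 3: A + \frac{1}{4} = 3 ⇒ A = \frac{11}{4}.
So T(n) = \frac{11 \cdot 3^{n}}{4} - \frac{n}{2} + \frac{1}{4}.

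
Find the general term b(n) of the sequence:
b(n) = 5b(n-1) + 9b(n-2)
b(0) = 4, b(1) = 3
Characteristic equation: x² - 5x - 9 = 0.
Discriminant Δ = (5)² + 4·(9) = 61.
Roots r₁,₂ = (5 ± √61)/2, so r₁ = \frac{5}{2} + \frac{\sqrt{61}}{2}, r₂ = \frac{5}{2} - \frac{\sqrt{61}}{2}.
General solution: b(n) = A·r₁^n + B·r₂^n.
From the initial conditions, A + B = 4 and r₁A + r₂B = 3.
Since r₁ - r₂ = √61: A = (3 - (4)r₂)/√61 = 2 - \frac{7 \sqrt{61}}{61}, and B = 4 - A = \frac{7 \sqrt{61}}{61} + 2.
So b(n) = \left(2 - \frac{7 \sqrt{61}}{61}\right)\left(\frac{5}{2} + \frac{\sqrt{61}}{2}\right)^n + \left(\frac{7 \sqrt{61}}{61} + 2\right)\left(\frac{5}{2} - \frac{\sqrt{61}}{2}\right)^n.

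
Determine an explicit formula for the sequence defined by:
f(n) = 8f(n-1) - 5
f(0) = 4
First-order linear non-homogeneous.
Homogeneous solution: f_h(n) = A·(8)^n.
Try constant particular solution f_p = K: K = 8K - 5 ⇒ K = \frac{5}{7}.
General: f(n) = A·(8)^n + \frac{5}{7}.
Apply f(0) = 4: A + \frac{5}{7} = 4 ⇒ A = \frac{23}{7}.
So f(n) = \frac{23 \cdot 8^{n}}{7} + \frac{5}{7}.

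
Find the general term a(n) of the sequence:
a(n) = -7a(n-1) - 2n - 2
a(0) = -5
First-order linear with linear forcing.
Homogeneous solution: a_h(n) = A·(-7)^n.
Try particular a_p(n) = pn + q. Substituting:
  pn + q = -7(p(n-1) + q) - 2n - 2.
Matching the n-coefficient: p = -7p - 2 ⇒ p = - \frac{1}{4}.
Matching constants: q = 7p - 7q - 2 ⇒ q = - \frac{15}{32}.
General: a(n) = A·(-7)^n - \frac{n}{4} - \frac{15}{32}.
Apply a(0) = -5: A - \frac{15}{32} = -5 ⇒ A = - \frac{145}{32}.
So a(n) = - \frac{145 \left(-7\right)^{n}}{32} - \frac{n}{4} - \frac{15}{32}.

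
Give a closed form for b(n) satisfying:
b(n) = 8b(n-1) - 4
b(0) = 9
First-order linear non-homogeneous.
Homogeneous solution: b_h(n) = A·(8)^n.
Try constant particular solution b_p = K: K = 8K - 4 ⇒ K = \frac{4}{7}.
General: b(n) = A·(8)^n + \frac{4}{7}.
Apply b(0) = 9: A + \frac{4}{7} = 9 ⇒ A = \frac{59}{7}.
So b(n) = \frac{59 \cdot 8^{n}}{7} + \frac{4}{7}.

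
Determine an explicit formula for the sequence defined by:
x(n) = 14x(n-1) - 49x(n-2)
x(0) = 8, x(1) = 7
Characteristic equation: x² - 14x + 49 = 0, which is (x - (7))².
Repeated root r = 7.
General solution: x(n) = (A + Bn)·(7)^n.
From x(0) = 8: A = 8.
From x(1) = 7: (A + B)·(7) = 7 ⇒ B = -7.
So x(n) = \left(8 - 7 n\right) \cdot (7)^n.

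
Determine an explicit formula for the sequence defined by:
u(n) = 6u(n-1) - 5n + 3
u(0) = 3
First-order linear with linear forcing.
Homogeneous solution: u_h(n) = A·(6)^n.
Try particular u_p(n) = pn + q. Substituting:
  pn + q = 6(p(n-1) + q) - 5n + 3.
Matching the n-coefficient: p = 6p - 5 ⇒ p = 1.
Matching constants: q = -6p + 6q + 3 ⇒ q = \frac{3}{5}.
General: u(n) = A·(6)^n + n + \frac{3}{5}.
Apply u(0) = 3: A + \frac{3}{5} = 3 ⇒ A = \frac{12}{5}.
So u(n) = \frac{12 \cdot 6^{n}}{5} + n + \frac{3}{5}.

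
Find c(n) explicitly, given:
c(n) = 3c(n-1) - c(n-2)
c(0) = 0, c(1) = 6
Characteristic equation: x² - 3x + 1 = 0.
Discriminant Δ = (3)² + 4·(-1) = 5.
Roots r₁,₂ = (3 ± √5)/2, so r₁ = \frac{\sqrt{5}}{2} + \frac{3}{2}, r₂ = \frac{3}{2} - \frac{\sqrt{5}}{2}.
General solution: c(n) = A·r₁^n + B·r₂^n.
From the initial conditions, A + B = 0 and r₁A + r₂B = 6.
Since r₁ - r₂ = √5: A = (6 - (0)r₂)/√5 = \frac{6 \sqrt{5}}{5}, and B = 0 - A = - \frac{6 \sqrt{5}}{5}.
So c(n) = \left(\frac{6 \sqrt{5}}{5}\right)\left(\frac{\sqrt{5}}{2} + \frac{3}{2}\right)^n + \left(- \frac{6 \sqrt{5}}{5}\right)\left(\frac{3}{2} - \frac{\sqrt{5}}{2}\right)^n.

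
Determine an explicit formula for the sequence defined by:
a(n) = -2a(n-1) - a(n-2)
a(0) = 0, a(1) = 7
Characteristic equation: x² + 2x + 1 = 0, which is (x - (-1))².
Repeated root r = -1.
General solution: a(n) = (A + Bn)·(-1)^n.
From a(0) = 0: A = 0.
From a(1) = 7: (A + B)·(-1) = 7 ⇒ B = -7.
So a(n) = \left(- 7 n\right) \cdot (-1)^n.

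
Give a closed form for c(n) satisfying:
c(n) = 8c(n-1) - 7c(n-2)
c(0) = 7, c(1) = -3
Characteristic equation: x² - 8x + 7 = 0, which factors as (x - (7))(x - (1)) = 0.
Roots r₁ = 7, r₂ = 1 (distinct).
General solution: c(n) = A·(7)^n + B·(1)^n.
From c(0) = 7: A + B = 7.
From c(1) = -3: 7A + B = -3.
Solving: A = - \frac{5}{3}, B = \frac{26}{3}.
So c(n) = \frac{26}{3} - \frac{5 \cdot 7^{n}}{3}.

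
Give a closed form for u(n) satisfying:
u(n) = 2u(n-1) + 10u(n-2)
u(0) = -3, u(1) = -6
Characteristic equation: x² - 2x - 10 = 0.
Discriminant Δ = (2)² + 4·(10) = 44.
Roots r₁,₂ = (2 ± √44)/2, so r₁ = 1 + \sqrt{11}, r₂ = 1 - \sqrt{11}.
General solution: u(n) = A·r₁^n + B·r₂^n.
From the initial conditions, A + B = -3 and r₁A + r₂B = -6.
Since r₁ - r₂ = √44: A = (-6 - (-3)r₂)/√44 = - \frac{3}{2} - \frac{3 \sqrt{11}}{22}, and B = -3 - A = - \frac{3}{2} + \frac{3 \sqrt{11}}{22}.
So u(n) = \left(- \frac{3}{2} - \frac{3 \sqrt{11}}{22}\right)\left(1 + \sqrt{11}\right)^n + \left(- \frac{3}{2} + \frac{3 \sqrt{11}}{22}\right)\left(1 - \sqrt{11}\right)^n.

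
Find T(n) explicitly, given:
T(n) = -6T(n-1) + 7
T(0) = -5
First-order linear non-homogeneous.
Homogeneous solution: T_h(n) = A·(-6)^n.
Try constant particular solution T_p = K: K = -6K + 7 ⇒ K = 1.
General: T(n) = A·(-6)^n + 1.
Apply T(0) = -5: A + 1 = -5 ⇒ A = -6.
So T(n) = 1 - 6 \left(-6\right)^{n}.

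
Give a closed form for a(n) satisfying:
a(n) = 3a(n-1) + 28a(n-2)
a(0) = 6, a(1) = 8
Characteristic equation: x² - 3x - 28 = 0, which factors as (x - (-4))(x - (7)) = 0.
Roots r₁ = -4, r₂ = 7 (distinct).
General solution: a(n) = A·(-4)^n + B·(7)^n.
From a(0) = 6: A + B = 6.
From a(1) = 8: -4A + 7B = 8.
Solving: A = \frac{34}{11}, B = \frac{32}{11}.
So a(n) = \frac{34 \left(-4\right)^{n}}{11} + \frac{32 \cdot 7^{n}}{11}.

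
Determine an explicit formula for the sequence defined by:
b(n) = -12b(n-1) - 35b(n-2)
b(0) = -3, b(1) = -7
Characteristic equation: x² + 12x + 35 = 0, which factors as (x - (-5))(x - (-7)) = 0.
Roots r₁ = -5, r₂ = -7 (distinct).
General solution: b(n) = A·(-5)^n + B·(-7)^n.
From b(0) = -3: A + B = -3.
From b(1) = -7: -5A - 7B = -7.
Solving: A = -14, B = 11.
So b(n) = - 14 \left(-5\right)^{n} + 11 \left(-7\right)^{n}.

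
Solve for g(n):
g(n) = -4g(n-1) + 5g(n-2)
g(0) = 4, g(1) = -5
Characteristic equation: x² + 4x - 5 = 0, which factors as (x - (1))(x - (-5)) = 0.
Roots r₁ = 1, r₂ = -5 (distinct).
General solution: g(n) = A·(1)^n + B·(-5)^n.
From g(0) = 4: A + B = 4.
From g(1) = -5: A - 5B = -5.
Solving: A = \frac{5}{2}, B = \frac{3}{2}.
So g(n) = \frac{3 \left(-5\right)^{n}}{2} + \frac{5}{2}.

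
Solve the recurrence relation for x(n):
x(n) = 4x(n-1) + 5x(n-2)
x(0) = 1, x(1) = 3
Characteristic equation: x² - 4x - 5 = 0, which factors as (x - (5))(x - (-1)) = 0.
Roots r₁ = 5, r₂ = -1 (distinct).
General solution: x(n) = A·(5)^n + B·(-1)^n.
From x(0) = 1: A + B = 1.
From x(1) = 3: 5A - B = 3.
Solving: A = \frac{2}{3}, B = \frac{1}{3}.
So x(n) = \frac{\left(-1\right)^{n}}{3} + \frac{2 \cdot 5^{n}}{3}.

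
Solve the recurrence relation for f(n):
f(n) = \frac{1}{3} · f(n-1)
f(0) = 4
Pure geometric recurrence with ratio \frac{1}{3}.
By induction f(n) = f(0) · (\frac{1}{3})^n = 4 \cdot 3^{- n}.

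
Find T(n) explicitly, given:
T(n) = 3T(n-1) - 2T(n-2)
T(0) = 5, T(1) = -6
Characteristic equation: x² - 3x + 2 = 0, which factors as (x - (2))(x - (1)) = 0.
Roots r₁ = 2, r₂ = 1 (distinct).
General solution: T(n) = A·(2)^n + B·(1)^n.
From T(0) = 5: A + B = 5.
From T(1) = -6: 2A + B = -6.
Solving: A = -11, B = 16.
So T(n) = 16 - 11 \cdot 2^{n}.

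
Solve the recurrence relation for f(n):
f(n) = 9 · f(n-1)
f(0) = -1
Pure geometric recurrence with ratio 9.
By induction f(n) = f(0) · (9)^n = - 9^{n}.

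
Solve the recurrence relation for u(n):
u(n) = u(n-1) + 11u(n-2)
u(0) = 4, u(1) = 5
Characteristic equation: x² - x - 11 = 0.
Discriminant Δ = (1)² + 4·(11) = 45.
Roots r₁,₂ = (1 ± √45)/2, so r₁ = \frac{1}{2} + \frac{3 \sqrt{5}}{2}, r₂ = \frac{1}{2} - \frac{3 \sqrt{5}}{2}.
General solution: u(n) = A·r₁^n + B·r₂^n.
From the initial conditions, A + B = 4 and r₁A + r₂B = 5.
Since r₁ - r₂ = √45: A = (5 - (4)r₂)/√45 = \frac{\sqrt{5}}{5} + 2, and B = 4 - A = 2 - \frac{\sqrt{5}}{5}.
So u(n) = \left(\frac{\sqrt{5}}{5} + 2\right)\left(\frac{1}{2} + \frac{3 \sqrt{5}}{2}\right)^n + \left(2 - \frac{\sqrt{5}}{5}\right)\left(\frac{1}{2} - \frac{3 \sqrt{5}}{2}\right)^n.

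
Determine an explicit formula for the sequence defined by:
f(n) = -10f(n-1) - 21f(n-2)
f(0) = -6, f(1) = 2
Characteristic equation: x² + 10x + 21 = 0, which factors as (x - (-3))(x - (-7)) = 0.
Roots r₁ = -3, r₂ = -7 (distinct).
General solution: f(n) = A·(-3)^n + B·(-7)^n.
From f(0) = -6: A + B = -6.
From f(1) = 2: -3A - 7B = 2.
Solving: A = -10, B = 4.
So f(n) = - 10 \left(-3\right)^{n} + 4 \left(-7\right)^{n}.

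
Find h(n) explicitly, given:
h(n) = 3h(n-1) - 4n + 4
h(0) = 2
First-order linear with linear forcing.
Homogeneous solution: h_h(n) = A·(3)^n.
Try particular h_p(n) = pn + q. Substituting:
  pn + q = 3(p(n-1) + q) - 4n + 4.
Matching the n-coefficient: p = 3p - 4 ⇒ p = 2.
Matching constants: q = -3p + 3q + 4 ⇒ q = 1.
General: h(n) = A·(3)^n + 2 n + 1.
Apply h(0) = 2: A + 1 = 2 ⇒ A = 1.
So h(n) = 3^{n} + 2 n + 1.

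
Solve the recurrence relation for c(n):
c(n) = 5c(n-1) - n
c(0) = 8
First-order linear with linear forcing.
Homogeneous solution: c_h(n) = A·(5)^n.
Try particular c_p(n) = pn + q. Substituting:
  pn + q = 5(p(n-1) + q) - n.
Matching the n-coefficient: p = 5p - 1 ⇒ p = \frac{1}{4}.
Matching constants: q = -5p + 5q ⇒ q = \frac{5}{16}.
General: c(n) = A·(5)^n + \frac{n}{4} + \frac{5}{16}.
Apply c(0) = 8: A + \frac{5}{16} = 8 ⇒ A = \frac{123}{16}.
So c(n) = \frac{123 \cdot 5^{n}}{16} + \frac{n}{4} + \frac{5}{16}.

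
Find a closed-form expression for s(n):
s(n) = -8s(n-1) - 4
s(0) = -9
First-order linear non-homogeneous.
Homogeneous solution: s_h(n) = A·(-8)^n.
Try constant particular solution s_p = K: K = -8K - 4 ⇒ K = - \frac{4}{9}.
General: s(n) = A·(-8)^n - \frac{4}{9}.
Apply s(0) = -9: A - \frac{4}{9} = -9 ⇒ A = - \frac{77}{9}.
So s(n) = - \frac{77 \left(-8\right)^{n}}{9} - \frac{4}{9}.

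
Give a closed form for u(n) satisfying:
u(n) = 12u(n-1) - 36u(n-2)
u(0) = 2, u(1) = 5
Characteristic equation: x² - 12x + 36 = 0, which is (x - (6))².
Repeated root r = 6.
General solution: u(n) = (A + Bn)·(6)^n.
From u(0) = 2: A = 2.
From u(1) = 5: (A + B)·(6) = 5 ⇒ B = - \frac{7}{6}.
So u(n) = \left(2 - \frac{7 n}{6}\right) \cdot (6)^n.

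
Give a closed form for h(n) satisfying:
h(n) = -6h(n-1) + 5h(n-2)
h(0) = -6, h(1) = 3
Characteristic equation: x² + 6x - 5 = 0.
Discriminant Δ = (-6)² + 4·(5) = 56.
Roots r₁,₂ = (-6 ± √56)/2, so r₁ = -3 + \sqrt{14}, r₂ = - \sqrt{14} - 3.
General solution: h(n) = A·r₁^n + B·r₂^n.
From the initial conditions, A + B = -6 and r₁A + r₂B = 3.
Since r₁ - r₂ = √56: A = (3 - (-6)r₂)/√56 = -3 - \frac{15 \sqrt{14}}{28}, and B = -6 - A = -3 + \frac{15 \sqrt{14}}{28}.
So h(n) = \left(-3 - \frac{15 \sqrt{14}}{28}\right)\left(-3 + \sqrt{14}\right)^n + \left(-3 + \frac{15 \sqrt{14}}{28}\right)\left(- \sqrt{14} - 3\right)^n.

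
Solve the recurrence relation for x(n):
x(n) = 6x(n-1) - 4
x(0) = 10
First-order linear non-homogeneous.
Homogeneous solution: x_h(n) = A·(6)^n.
Try constant particular solution x_p = K: K = 6K - 4 ⇒ K = \frac{4}{5}.
General: x(n) = A·(6)^n + \frac{4}{5}.
Apply x(0) = 10: A + \frac{4}{5} = 10 ⇒ A = \frac{46}{5}.
So x(n) = \frac{46 \cdot 6^{n}}{5} + \frac{4}{5}.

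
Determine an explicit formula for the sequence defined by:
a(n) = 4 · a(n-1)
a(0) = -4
Pure geometric recurrence with ratio 4.
By induction a(n) = a(0) · (4)^n = - 4 \cdot 4^{n}.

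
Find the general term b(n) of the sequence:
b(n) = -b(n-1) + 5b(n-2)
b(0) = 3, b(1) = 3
Characteristic equation: x² + x - 5 = 0.
Discriminant Δ = (-1)² + 4·(5) = 21.
Roots r₁,₂ = (-1 ± √21)/2, so r₁ = - \frac{1}{2} + \frac{\sqrt{21}}{2}, r₂ = - \frac{\sqrt{21}}{2} - \frac{1}{2}.
General solution: b(n) = A·r₁^n + B·r₂^n.
From the initial conditions, A + B = 3 and r₁A + r₂B = 3.
Since r₁ - r₂ = √21: A = (3 - (3)r₂)/√21 = \frac{3 \sqrt{21}}{14} + \frac{3}{2}, and B = 3 - A = \frac{3}{2} - \frac{3 \sqrt{21}}{14}.
So b(n) = \left(\frac{3 \sqrt{21}}{14} + \frac{3}{2}\right)\left(- \frac{1}{2} + \frac{\sqrt{21}}{2}\right)^n + \left(\frac{3}{2} - \frac{3 \sqrt{21}}{14}\right)\left(- \frac{\sqrt{21}}{2} - \frac{1}{2}\right)^n.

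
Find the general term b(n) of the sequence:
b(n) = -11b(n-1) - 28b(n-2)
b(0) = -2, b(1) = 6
Characteristic equation: x² + 11x + 28 = 0, which factors as (x - (-7))(x - (-4)) = 0.
Roots r₁ = -7, r₂ = -4 (distinct).
General solution: b(n) = A·(-7)^n + B·(-4)^n.
From b(0) = -2: A + B = -2.
From b(1) = 6: -7A - 4B = 6.
Solving: A = \frac{2}{3}, B = - \frac{8}{3}.
So b(n) = - \frac{8 \left(-4\right)^{n}}{3} + \frac{2 \left(-7\right)^{n}}{3}.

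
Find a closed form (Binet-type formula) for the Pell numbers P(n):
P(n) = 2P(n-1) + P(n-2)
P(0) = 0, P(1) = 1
This is the Pell sequence.
Characteristic equation: x² - 2x - 1 = 0; roots r₁ = 1 + \sqrt{2}, r₂ = 1 - \sqrt{2}.
General: P(n) = A·r₁^n + B·r₂^n. Solving with P(0)=0, P(1)=1 gives A = \frac{\sqrt{2}}{4}, B = - \frac{\sqrt{2}}{4}.
So P(n) = \frac{\sqrt{2} \left(- \left(1 - \sqrt{2}\right)^{n} + \left(1 + \sqrt{2}\right)^{n}\right)}{4}.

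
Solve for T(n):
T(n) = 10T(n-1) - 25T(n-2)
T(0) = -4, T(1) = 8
Characteristic equation: x² - 10x + 25 = 0, which is (x - (5))².
Repeated root r = 5.
General solution: T(n) = (A + Bn)·(5)^n.
From T(0) = -4: A = -4.
From T(1) = 8: (A + B)·(5) = 8 ⇒ B = \frac{28}{5}.
So T(n) = \left(\frac{28 n}{5} - 4\right) \cdot (5)^n.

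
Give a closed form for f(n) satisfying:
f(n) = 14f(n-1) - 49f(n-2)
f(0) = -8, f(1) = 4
Characteristic equation: x² - 14x + 49 = 0, which is (x - (7))².
Repeated root r = 7.
General solution: f(n) = (A + Bn)·(7)^n.
From f(0) = -8: A = -8.
From f(1) = 4: (A + B)·(7) = 4 ⇒ B = \frac{60}{7}.
So f(n) = \left(\frac{60 n}{7} - 8\right) \cdot (7)^n.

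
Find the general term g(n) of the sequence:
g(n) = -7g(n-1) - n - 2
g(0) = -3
First-order linear with linear forcing.
Homogeneous solution: g_h(n) = A·(-7)^n.
Try particular g_p(n) = pn + q. Substituting:
  pn + q = -7(p(n-1) + q) - n - 2.
Matching the n-coefficient: p = -7p - 1 ⇒ p = - \frac{1}{8}.
Matching constants: q = 7p - 7q - 2 ⇒ q = - \frac{23}{64}.
General: g(n) = A·(-7)^n - \frac{n}{8} - \frac{23}{64}.
Apply g(0) = -3: A - \frac{23}{64} = -3 ⇒ A = - \frac{169}{64}.
So g(n) = - \frac{169 \left(-7\right)^{n}}{64} - \frac{n}{8} - \frac{23}{64}.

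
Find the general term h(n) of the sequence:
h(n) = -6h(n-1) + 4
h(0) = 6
First-order linear non-homogeneous.
Homogeneous solution: h_h(n) = A·(-6)^n.
Try constant particular solution h_p = K: K = -6K + 4 ⇒ K = \frac{4}{7}.
General: h(n) = A·(-6)^n + \frac{4}{7}.
Apply h(0) = 6: A + \frac{4}{7} = 6 ⇒ A = \frac{38}{7}.
So h(n) = \frac{38 \left(-6\right)^{n}}{7} + \frac{4}{7}.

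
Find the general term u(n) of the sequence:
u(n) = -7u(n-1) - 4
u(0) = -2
First-order linear non-homogeneous.
Homogeneous solution: u_h(n) = A·(-7)^n.
Try constant particular solution u_p = K: K = -7K - 4 ⇒ K = - \frac{1}{2}.
General: u(n) = A·(-7)^n - \frac{1}{2}.
Apply u(0) = -2: A - \frac{1}{2} = -2 ⇒ A = - \frac{3}{2}.
So u(n) = - \frac{3 \left(-7\right)^{n}}{2} - \frac{1}{2}.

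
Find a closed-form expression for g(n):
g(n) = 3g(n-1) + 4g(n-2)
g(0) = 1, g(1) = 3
Characteristic equation: x² - 3x - 4 = 0, which factors as (x - (4))(x - (-1)) = 0.
Roots r₁ = 4, r₂ = -1 (distinct).
General solution: g(n) = A·(4)^n + B·(-1)^n.
From g(0) = 1: A + B = 1.
From g(1) = 3: 4A - B = 3.
Solving: A = \frac{4}{5}, B = \frac{1}{5}.
So g(n) = \frac{\left(-1\right)^{n}}{5} + \frac{4 \cdot 4^{n}}{5}.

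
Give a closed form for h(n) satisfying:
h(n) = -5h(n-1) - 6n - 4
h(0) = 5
First-order linear with linear forcing.
Homogeneous solution: h_h(n) = A·(-5)^n.
Try particular h_p(n) = pn + q. Substituting:
  pn + q = -5(p(n-1) + q) - 6n - 4.
Matching the n-coefficient: p = -5p - 6 ⇒ p = -1.
Matching constants: q = 5p - 5q - 4 ⇒ q = - \frac{3}{2}.
General: h(n) = A·(-5)^n - n - \frac{3}{2}.
Apply h(0) = 5: A - \frac{3}{2} = 5 ⇒ A = \frac{13}{2}.
So h(n) = \frac{13 \left(-5\right)^{n}}{2} - n - \frac{3}{2}.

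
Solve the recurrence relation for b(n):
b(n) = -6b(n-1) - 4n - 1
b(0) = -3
First-order linear with linear forcing.
Homogeneous solution: b_h(n) = A·(-6)^n.
Try particular b_p(n) = pn + q. Substituting:
  pn + q = -6(p(n-1) + q) - 4n - 1.
Matching the n-coefficient: p = -6p - 4 ⇒ p = - \frac{4}{7}.
Matching constants: q = 6p - 6q - 1 ⇒ q = - \frac{31}{49}.
General: b(n) = A·(-6)^n - \frac{4 n}{7} - \frac{31}{49}.
Apply b(0) = -3: A - \frac{31}{49} = -3 ⇒ A = - \frac{116}{49}.
So b(n) = - \frac{116 \left(-6\right)^{n}}{49} - \frac{4 n}{7} - \frac{31}{49}.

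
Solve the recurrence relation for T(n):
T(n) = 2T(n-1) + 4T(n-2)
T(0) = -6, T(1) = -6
Characteristic equation: x² - 2x - 4 = 0.
Discriminant Δ = (2)² + 4·(4) = 20.
Roots r₁,₂ = (2 ± √20)/2, so r₁ = 1 + \sqrt{5}, r₂ = 1 - \sqrt{5}.
General solution: T(n) = A·r₁^n + B·r₂^n.
From the initial conditions, A + B = -6 and r₁A + r₂B = -6.
Since r₁ - r₂ = √20: A = (-6 - (-6)r₂)/√20 = -3, and B = -6 - A = -3.
So T(n) = \left(-3\right)\left(1 + \sqrt{5}\right)^n + \left(-3\right)\left(1 - \sqrt{5}\right)^n.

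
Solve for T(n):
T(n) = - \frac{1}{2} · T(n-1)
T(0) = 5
Pure geometric recurrence with ratio - \frac{1}{2}.
By induction T(n) = T(0) · (- \frac{1}{2})^n = 5 \left(- \frac{1}{2}\right)^{n}.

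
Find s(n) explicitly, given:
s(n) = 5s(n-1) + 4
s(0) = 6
First-order linear non-homogeneous.
Homogeneous solution: s_h(n) = A·(5)^n.
Try constant particular solution s_p = K: K = 5K + 4 ⇒ K = -1.
General: s(n) = A·(5)^n - 1.
Apply s(0) = 6: A - 1 = 6 ⇒ A = 7.
So s(n) = 7 \cdot 5^{n} - 1.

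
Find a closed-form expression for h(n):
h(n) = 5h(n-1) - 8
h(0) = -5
First-order linear non-homogeneous.
Homogeneous solution: h_h(n) = A·(5)^n.
Try constant particular solution h_p = K: K = 5K - 8 ⇒ K = 2.
General: h(n) = A·(5)^n + 2.
Apply h(0) = -5: A + 2 = -5 ⇒ A = -7.
So h(n) = 2 - 7 \cdot 5^{n}.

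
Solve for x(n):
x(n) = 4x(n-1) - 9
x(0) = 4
First-order linear non-homogeneous.
Homogeneous solution: x_h(n) = A·(4)^n.
Try constant particular solution x_p = K: K = 4K - 9 ⇒ K = 3.
General: x(n) = A·(4)^n + 3.
Apply x(0) = 4: A + 3 = 4 ⇒ A = 1.
So x(n) = 4^{n} + 3.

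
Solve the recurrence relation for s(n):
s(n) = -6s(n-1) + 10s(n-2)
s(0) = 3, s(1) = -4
Characteristic equation: x² + 6x - 10 = 0.
Discriminant Δ = (-6)² + 4·(10) = 76.
Roots r₁,₂ = (-6 ± √76)/2, so r₁ = -3 + \sqrt{19}, r₂ = - \sqrt{19} - 3.
General solution: s(n) = A·r₁^n + B·r₂^n.
From the initial conditions, A + B = 3 and r₁A + r₂B = -4.
Since r₁ - r₂ = √76: A = (-4 - (3)r₂)/√76 = \frac{5 \sqrt{19}}{38} + \frac{3}{2}, and B = 3 - A = \frac{3}{2} - \frac{5 \sqrt{19}}{38}.
So s(n) = \left(\frac{5 \sqrt{19}}{38} + \frac{3}{2}\right)\left(-3 + \sqrt{19}\right)^n + \left(\frac{3}{2} - \frac{5 \sqrt{19}}{38}\right)\left(- \sqrt{19} - 3\right)^n.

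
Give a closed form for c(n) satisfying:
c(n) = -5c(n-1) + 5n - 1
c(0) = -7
First-order linear with linear forcing.
Homogeneous solution: c_h(n) = A·(-5)^n.
Try particular c_p(n) = pn + q. Substituting:
  pn + q = -5(p(n-1) + q) + 5n - 1.
Matching the n-coefficient: p = -5p + 5 ⇒ p = \frac{5}{6}.
Matching constants: q = 5p - 5q - 1 ⇒ q = \frac{19}{36}.
General: c(n) = A·(-5)^n + \frac{5 n}{6} + \frac{19}{36}.
Apply c(0) = -7: A + \frac{19}{36} = -7 ⇒ A = - \frac{271}{36}.
So c(n) = - \frac{271 \left(-5\right)^{n}}{36} + \frac{5 n}{6} + \frac{19}{36}.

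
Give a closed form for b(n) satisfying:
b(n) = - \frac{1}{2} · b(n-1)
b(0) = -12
Pure geometric recurrence with ratio - \frac{1}{2}.
By induction b(n) = b(0) · (- \frac{1}{2})^n = - 12 \left(- \frac{1}{2}\right)^{n}.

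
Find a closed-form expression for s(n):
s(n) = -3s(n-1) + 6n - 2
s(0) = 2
First-order linear with linear forcing.
Homogeneous solution: s_h(n) = A·(-3)^n.
Try particular s_p(n) = pn + q. Substituting:
  pn + q = -3(p(n-1) + q) + 6n - 2.
Matching the n-coefficient: p = -3p + 6 ⇒ p = \frac{3}{2}.
Matching constants: q = 3p - 3q - 2 ⇒ q = \frac{5}{8}.
General: s(n) = A·(-3)^n + \frac{3 n}{2} + \frac{5}{8}.
Apply s(0) = 2: A + \frac{5}{8} = 2 ⇒ A = \frac{11}{8}.
So s(n) = \frac{11 \left(-3\right)^{n}}{8} + \frac{3 n}{2} + \frac{5}{8}.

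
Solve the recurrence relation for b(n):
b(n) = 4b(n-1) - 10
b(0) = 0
First-order linear non-homogeneous.
Homogeneous solution: b_h(n) = A·(4)^n.
Try constant particular solution b_p = K: K = 4K - 10 ⇒ K = \frac{10}{3}.
General: b(n) = A·(4)^n + \frac{10}{3}.
Apply b(0) = 0: A + \frac{10}{3} = 0 ⇒ A = - \frac{10}{3}.
So b(n) = \frac{10}{3} - \frac{10 \cdot 4^{n}}{3}.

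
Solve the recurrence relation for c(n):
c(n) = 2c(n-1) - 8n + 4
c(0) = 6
First-order linear with linear forcing.
Homogeneous solution: c_h(n) = A·(2)^n.
Try particular c_p(n) = pn + q. Substituting:
  pn + q = 2(p(n-1) + q) - 8n + 4.
Matching the n-coefficient: p = 2p - 8 ⇒ p = 8.
Matching constants: q = -2p + 2q + 4 ⇒ q = 12.
General: c(n) = A·(2)^n + 8 n + 12.
Apply c(0) = 6: A + 12 = 6 ⇒ A = -6.
So c(n) = - 6 \cdot 2^{n} + 8 n + 12.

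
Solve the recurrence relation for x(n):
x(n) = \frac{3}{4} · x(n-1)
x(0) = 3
Pure geometric recurrence with ratio \frac{3}{4}.
By induction x(n) = x(0) · (\frac{3}{4})^n = 3 \left(\frac{3}{4}\right)^{n}.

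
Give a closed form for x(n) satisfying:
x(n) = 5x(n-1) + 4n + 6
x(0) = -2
First-order linear with linear forcing.
Homogeneous solution: x_h(n) = A·(5)^n.
Try particular x_p(n) = pn + q. Substituting:
  pn + q = 5(p(n-1) + q) + 4n + 6.
Matching the n-coefficient: p = 5p + 4 ⇒ p = -1.
Matching constants: q = -5p + 5q + 6 ⇒ q = - \frac{11}{4}.
General: x(n) = A·(5)^n - n - \frac{11}{4}.
Apply x(0) = -2: A - \frac{11}{4} = -2 ⇒ A = \frac{3}{4}.
So x(n) = \frac{3 \cdot 5^{n}}{4} - n - \frac{11}{4}.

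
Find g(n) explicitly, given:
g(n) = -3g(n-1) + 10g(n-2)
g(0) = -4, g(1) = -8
Characteristic equation: x² + 3x - 10 = 0, which factors as (x - (-5))(x - (2)) = 0.
Roots r₁ = -5, r₂ = 2 (distinct).
General solution: g(n) = A·(-5)^n + B·(2)^n.
From g(0) = -4: A + B = -4.
From g(1) = -8: -5A + 2B = -8.
Solving: A = 0, B = -4.
So g(n) = - 4 \cdot 2^{n}.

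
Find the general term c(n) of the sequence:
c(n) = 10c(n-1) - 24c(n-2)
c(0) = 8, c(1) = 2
Characteristic equation: x² - 10x + 24 = 0, which factors as (x - (4))(x - (6)) = 0.
Roots r₁ = 4, r₂ = 6 (distinct).
General solution: c(n) = A·(4)^n + B·(6)^n.
From c(0) = 8: A + B = 8.
From c(1) = 2: 4A + 6B = 2.
Solving: A = 23, B = -15.
So c(n) = 23 \cdot 4^{n} - 15 \cdot 6^{n}.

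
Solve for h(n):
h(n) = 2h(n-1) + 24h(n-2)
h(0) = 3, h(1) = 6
Characteristic equation: x² - 2x - 24 = 0, which factors as (x - (-4))(x - (6)) = 0.
Roots r₁ = -4, r₂ = 6 (distinct).
General solution: h(n) = A·(-4)^n + B·(6)^n.
From h(0) = 3: A + B = 3.
From h(1) = 6: -4A + 6B = 6.
Solving: A = \frac{6}{5}, B = \frac{9}{5}.
So h(n) = \frac{6 \left(-4\right)^{n}}{5} + \frac{9 \cdot 6^{n}}{5}.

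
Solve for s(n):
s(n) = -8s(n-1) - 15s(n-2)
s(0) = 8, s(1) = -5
Characteristic equation: x² + 8x + 15 = 0, which factors as (x - (-3))(x - (-5)) = 0.
Roots r₁ = -3, r₂ = -5 (distinct).
General solution: s(n) = A·(-3)^n + B·(-5)^n.
From s(0) = 8: A + B = 8.
From s(1) = -5: -3A - 5B = -5.
Solving: A = \frac{35}{2}, B = - \frac{19}{2}.
So s(n) = \frac{35 \left(-3\right)^{n}}{2} - \frac{19 \left(-5\right)^{n}}{2}.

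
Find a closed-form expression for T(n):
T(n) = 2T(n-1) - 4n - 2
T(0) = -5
First-order linear with linear forcing.
Homogeneous solution: T_h(n) = A·(2)^n.
Try particular T_p(n) = pn + q. Substituting:
  pn + q = 2(p(n-1) + q) - 4n - 2.
Matching the n-coefficient: p = 2p - 4 ⇒ p = 4.
Matching constants: q = -2p + 2q - 2 ⇒ q = 10.
General: T(n) = A·(2)^n + 4 n + 10.
Apply T(0) = -5: A + 10 = -5 ⇒ A = -15.
So T(n) = - 15 \cdot 2^{n} + 4 n + 10.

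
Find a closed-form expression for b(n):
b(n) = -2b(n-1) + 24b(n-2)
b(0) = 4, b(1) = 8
Characteristic equation: x² + 2x - 24 = 0, which factors as (x - (4))(x - (-6)) = 0.
Roots r₁ = 4, r₂ = -6 (distinct).
General solution: b(n) = A·(4)^n + B·(-6)^n.
From b(0) = 4: A + B = 4.
From b(1) = 8: 4A - 6B = 8.
Solving: A = \frac{16}{5}, B = \frac{4}{5}.
So b(n) = \frac{4 \left(-6\right)^{n}}{5} + \frac{16 \cdot 4^{n}}{5}.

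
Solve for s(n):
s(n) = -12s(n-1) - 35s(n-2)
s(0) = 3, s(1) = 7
Characteristic equation: x² + 12x + 35 = 0, which factors as (x - (-5))(x - (-7)) = 0.
Roots r₁ = -5, r₂ = -7 (distinct).
General solution: s(n) = A·(-5)^n + B·(-7)^n.
From s(0) = 3: A + B = 3.
From s(1) = 7: -5A - 7B = 7.
Solving: A = 14, B = -11.
So s(n) = 14 \left(-5\right)^{n} - 11 \left(-7\right)^{n}.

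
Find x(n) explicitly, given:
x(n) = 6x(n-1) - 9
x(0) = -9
First-order linear non-homogeneous.
Homogeneous solution: x_h(n) = A·(6)^n.
Try constant particular solution x_p = K: K = 6K - 9 ⇒ K = \frac{9}{5}.
General: x(n) = A·(6)^n + \frac{9}{5}.
Apply x(0) = -9: A + \frac{9}{5} = -9 ⇒ A = - \frac{54}{5}.
So x(n) = \frac{9}{5} - \frac{54 \cdot 6^{n}}{5}.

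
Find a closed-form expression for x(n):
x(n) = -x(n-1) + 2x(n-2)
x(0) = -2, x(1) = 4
Characteristic equation: x² + x - 2 = 0, which factors as (x - (1))(x - (-2)) = 0.
Roots r₁ = 1, r₂ = -2 (distinct).
General solution: x(n) = A·(1)^n + B·(-2)^n.
From x(0) = -2: A + B = -2.
From x(1) = 4: A - 2B = 4.
Solving: A = 0, B = -2.
So x(n) = - 2 \left(-2\right)^{n}.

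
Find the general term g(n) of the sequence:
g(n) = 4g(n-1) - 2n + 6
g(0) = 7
First-order linear with linear forcing.
Homogeneous solution: g_h(n) = A·(4)^n.
Try particular g_p(n) = pn + q. Substituting:
  pn + q = 4(p(n-1) + q) - 2n + 6.
Matching the n-coefficient: p = 4p - 2 ⇒ p = \frac{2}{3}.
Matching constants: q = -4p + 4q + 6 ⇒ q = - \frac{10}{9}.
General: g(n) = A·(4)^n + \frac{2 n}{3} - \frac{10}{9}.
Apply g(0) = 7: A - \frac{10}{9} = 7 ⇒ A = \frac{73}{9}.
So g(n) = \frac{73 \cdot 4^{n}}{9} + \frac{2 n}{3} - \frac{10}{9}.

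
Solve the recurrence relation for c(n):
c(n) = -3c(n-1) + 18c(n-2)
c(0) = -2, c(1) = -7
Characteristic equation: x² + 3x - 18 = 0, which factors as (x - (-6))(x - (3)) = 0.
Roots r₁ = -6, r₂ = 3 (distinct).
General solution: c(n) = A·(-6)^n + B·(3)^n.
From c(0) = -2: A + B = -2.
From c(1) = -7: -6A + 3B = -7.
Solving: A = \frac{1}{9}, B = - \frac{19}{9}.
So c(n) = \frac{\left(-6\right)^{n}}{9} - \frac{19 \cdot 3^{n}}{9}.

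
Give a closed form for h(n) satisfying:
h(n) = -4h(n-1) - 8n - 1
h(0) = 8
First-order linear with linear forcing.
Homogeneous solution: h_h(n) = A·(-4)^n.
Try particular h_p(n) = pn + q. Substituting:
  pn + q = -4(p(n-1) + q) - 8n - 1.
Matching the n-coefficient: p = -4p - 8 ⇒ p = - \frac{8}{5}.
Matching constants: q = 4p - 4q - 1 ⇒ q = - \frac{37}{25}.
General: h(n) = A·(-4)^n - \frac{8 n}{5} - \frac{37}{25}.
Apply h(0) = 8: A - \frac{37}{25} = 8 ⇒ A = \frac{237}{25}.
So h(n) = \frac{237 \left(-4\right)^{n}}{25} - \frac{8 n}{5} - \frac{37}{25}.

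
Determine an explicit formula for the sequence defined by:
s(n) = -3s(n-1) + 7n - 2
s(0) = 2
First-order linear with linear forcing.
Homogeneous solution: s_h(n) = A·(-3)^n.
Try particular s_p(n) = pn + q. Substituting:
  pn + q = -3(p(n-1) + q) + 7n - 2.
Matching the n-coefficient: p = -3p + 7 ⇒ p = \frac{7}{4}.
Matching constants: q = 3p - 3q - 2 ⇒ q = \frac{13}{16}.
General: s(n) = A·(-3)^n + \frac{7 n}{4} + \frac{13}{16}.
Apply s(0) = 2: A + \frac{13}{16} = 2 ⇒ A = \frac{19}{16}.
So s(n) = \frac{19 \left(-3\right)^{n}}{16} + \frac{7 n}{4} + \frac{13}{16}.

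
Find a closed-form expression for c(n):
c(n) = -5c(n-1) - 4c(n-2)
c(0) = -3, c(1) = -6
Characteristic equation: x² + 5x + 4 = 0, which factors as (x - (-4))(x - (-1)) = 0.
Roots r₁ = -4, r₂ = -1 (distinct).
General solution: c(n) = A·(-4)^n + B·(-1)^n.
From c(0) = -3: A + B = -3.
From c(1) = -6: -4A - B = -6.
Solving: A = 3, B = -6.
So c(n) = - 6 \left(-1\right)^{n} + 3 \left(-4\right)^{n}.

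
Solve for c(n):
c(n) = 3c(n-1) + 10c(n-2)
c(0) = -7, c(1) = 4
Characteristic equation: x² - 3x - 10 = 0, which factors as (x - (5))(x - (-2)) = 0.
Roots r₁ = 5, r₂ = -2 (distinct).
General solution: c(n) = A·(5)^n + B·(-2)^n.
From c(0) = -7: A + B = -7.
From c(1) = 4: 5A - 2B = 4.
Solving: A = - \frac{10}{7}, B = - \frac{39}{7}.
So c(n) = - \frac{39 \left(-2\right)^{n}}{7} - \frac{10 \cdot 5^{n}}{7}.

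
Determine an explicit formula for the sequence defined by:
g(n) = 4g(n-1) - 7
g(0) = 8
First-order linear non-homogeneous.
Homogeneous solution: g_h(n) = A·(4)^n.
Try constant particular solution g_p = K: K = 4K - 7 ⇒ K = \frac{7}{3}.
General: g(n) = A·(4)^n + \frac{7}{3}.
Apply g(0) = 8: A + \frac{7}{3} = 8 ⇒ A = \frac{17}{3}.
So g(n) = \frac{17 \cdot 4^{n}}{3} + \frac{7}{3}.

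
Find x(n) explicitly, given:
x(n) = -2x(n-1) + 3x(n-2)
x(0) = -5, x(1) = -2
Characteristic equation: x² + 2x - 3 = 0, which factors as (x - (1))(x - (-3)) = 0.
Roots r₁ = 1, r₂ = -3 (distinct).
General solution: x(n) = A·(1)^n + B·(-3)^n.
From x(0) = -5: A + B = -5.
From x(1) = -2: A - 3B = -2.
Solving: A = - \frac{17}{4}, B = - \frac{3}{4}.
So x(n) = - \frac{3 \left(-3\right)^{n}}{4} - \frac{17}{4}.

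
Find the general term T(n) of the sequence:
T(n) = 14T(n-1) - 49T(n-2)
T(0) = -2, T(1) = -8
Characteristic equation: x² - 14x + 49 = 0, which is (x - (7))².
Repeated root r = 7.
General solution: T(n) = (A + Bn)·(7)^n.
From T(0) = -2: A = -2.
From T(1) = -8: (A + B)·(7) = -8 ⇒ B = \frac{6}{7}.
So T(n) = \left(\frac{6 n}{7} - 2\right) \cdot (7)^n.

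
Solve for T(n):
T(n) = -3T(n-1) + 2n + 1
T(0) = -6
First-order linear with linear forcing.
Homogeneous solution: T_h(n) = A·(-3)^n.
Try particular T_p(n) = pn + q. Substituting:
  pn + q = -3(p(n-1) + q) + 2n + 1.
Matching the n-coefficient: p = -3p + 2 ⇒ p = \frac{1}{2}.
Matching constants: q = 3p - 3q + 1 ⇒ q = \frac{5}{8}.
General: T(n) = A·(-3)^n + \frac{n}{2} + \frac{5}{8}.
Apply T(0) = -6: A + \frac{5}{8} = -6 ⇒ A = - \frac{53}{8}.
So T(n) = - \frac{53 \left(-3\right)^{n}}{8} + \frac{n}{2} + \frac{5}{8}.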